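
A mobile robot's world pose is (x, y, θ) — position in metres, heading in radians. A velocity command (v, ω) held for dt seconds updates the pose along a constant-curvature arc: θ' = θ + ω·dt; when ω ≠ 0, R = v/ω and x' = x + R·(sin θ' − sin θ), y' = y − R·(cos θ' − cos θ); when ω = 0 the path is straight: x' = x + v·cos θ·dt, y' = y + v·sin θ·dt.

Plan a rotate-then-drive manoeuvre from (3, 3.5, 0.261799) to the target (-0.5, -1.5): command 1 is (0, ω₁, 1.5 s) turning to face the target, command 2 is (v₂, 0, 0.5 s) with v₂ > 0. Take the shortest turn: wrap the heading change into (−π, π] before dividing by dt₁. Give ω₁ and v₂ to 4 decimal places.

ω₁ = -1.6289, v₂ = 12.2066

heading to target = atan2(-1.5−3.5, -0.5−3) = -2.1815
Δθ = wrap(-2.1815 − 0.2618) = -2.4433; ω₁ = Δθ/dt₁ = -1.6289
distance = √((-0.5−3)² + (-1.5−3.5)²) = 6.1033; v₂ = distance/dt₂ = 12.2066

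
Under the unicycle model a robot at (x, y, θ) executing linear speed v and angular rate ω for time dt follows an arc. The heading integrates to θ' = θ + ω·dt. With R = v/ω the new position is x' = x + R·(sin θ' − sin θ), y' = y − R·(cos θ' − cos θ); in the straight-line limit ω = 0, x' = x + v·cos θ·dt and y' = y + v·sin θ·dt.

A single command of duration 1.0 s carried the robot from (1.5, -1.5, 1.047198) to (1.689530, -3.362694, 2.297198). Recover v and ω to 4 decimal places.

Δθ = 2.297198 − 1.047198 = 1.250000
ω = Δθ/dt = 1.250000/1.0 = 1.2500
R = −Δy/(cos θ' − cos θ) = -1.6000
v = R·ω = -1.6000·1.2500 = -2.0000

v = -2.0000, ω = 1.2500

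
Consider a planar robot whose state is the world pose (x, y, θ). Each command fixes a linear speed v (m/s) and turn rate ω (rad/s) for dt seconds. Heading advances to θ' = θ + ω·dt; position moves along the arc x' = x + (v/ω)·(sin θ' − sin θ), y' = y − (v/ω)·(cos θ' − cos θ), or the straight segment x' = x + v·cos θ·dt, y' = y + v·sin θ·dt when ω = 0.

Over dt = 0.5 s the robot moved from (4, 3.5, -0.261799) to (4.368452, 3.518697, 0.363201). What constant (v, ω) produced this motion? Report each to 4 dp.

Δθ = 0.363201 − -0.261799 = 0.625000
ω = Δθ/dt = 0.625000/0.5 = 1.2500
R = Δx/(sin θ' − sin θ) = 0.6000
v = R·ω = 0.6000·1.2500 = 0.7500

v = 0.7500, ω = 1.2500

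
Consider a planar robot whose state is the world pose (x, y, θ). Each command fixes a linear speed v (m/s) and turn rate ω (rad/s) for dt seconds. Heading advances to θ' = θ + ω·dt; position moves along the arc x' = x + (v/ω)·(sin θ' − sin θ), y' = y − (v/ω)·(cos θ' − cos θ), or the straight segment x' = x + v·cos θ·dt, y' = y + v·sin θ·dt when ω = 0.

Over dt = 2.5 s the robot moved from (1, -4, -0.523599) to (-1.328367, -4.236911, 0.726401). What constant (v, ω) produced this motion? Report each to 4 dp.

Δθ = 0.726401 − -0.523599 = 1.250000
ω = Δθ/dt = 1.250000/2.5 = 0.5000
R = Δx/(sin θ' − sin θ) = -2.0000
v = R·ω = -2.0000·0.5000 = -1.0000

v = -1.0000, ω = 0.5000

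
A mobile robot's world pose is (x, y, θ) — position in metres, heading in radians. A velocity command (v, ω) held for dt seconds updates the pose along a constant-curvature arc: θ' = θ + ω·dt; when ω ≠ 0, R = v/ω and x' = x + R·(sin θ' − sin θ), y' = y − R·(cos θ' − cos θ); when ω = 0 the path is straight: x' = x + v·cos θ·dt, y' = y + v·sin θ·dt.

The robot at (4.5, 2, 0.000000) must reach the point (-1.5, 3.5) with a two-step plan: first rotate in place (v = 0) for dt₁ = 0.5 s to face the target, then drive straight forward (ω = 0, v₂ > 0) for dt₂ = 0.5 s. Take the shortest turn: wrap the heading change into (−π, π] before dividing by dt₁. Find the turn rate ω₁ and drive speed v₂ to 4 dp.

heading to target = atan2(3.5−2, -1.5−4.5) = 2.8966
Δθ = wrap(2.8966 − 0.0000) = 2.8966; ω₁ = Δθ/dt₁ = 5.7932
distance = √((-1.5−4.5)² + (3.5−2)²) = 6.1847; v₂ = distance/dt₂ = 12.3693

ω₁ = 5.7932, v₂ = 12.3693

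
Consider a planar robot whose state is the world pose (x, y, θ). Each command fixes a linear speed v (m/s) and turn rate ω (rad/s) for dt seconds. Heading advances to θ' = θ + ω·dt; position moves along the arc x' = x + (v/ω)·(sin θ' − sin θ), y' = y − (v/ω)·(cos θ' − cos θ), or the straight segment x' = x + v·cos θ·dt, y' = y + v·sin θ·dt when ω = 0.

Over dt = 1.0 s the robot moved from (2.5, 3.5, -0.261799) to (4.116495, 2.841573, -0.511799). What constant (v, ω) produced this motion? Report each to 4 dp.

v = 1.7500, ω = -0.2500

Δθ = -0.511799 − -0.261799 = -0.250000
ω = Δθ/dt = -0.250000/1.0 = -0.2500
R = Δx/(sin θ' − sin θ) = -7.0000
v = R·ω = -7.0000·-0.2500 = 1.7500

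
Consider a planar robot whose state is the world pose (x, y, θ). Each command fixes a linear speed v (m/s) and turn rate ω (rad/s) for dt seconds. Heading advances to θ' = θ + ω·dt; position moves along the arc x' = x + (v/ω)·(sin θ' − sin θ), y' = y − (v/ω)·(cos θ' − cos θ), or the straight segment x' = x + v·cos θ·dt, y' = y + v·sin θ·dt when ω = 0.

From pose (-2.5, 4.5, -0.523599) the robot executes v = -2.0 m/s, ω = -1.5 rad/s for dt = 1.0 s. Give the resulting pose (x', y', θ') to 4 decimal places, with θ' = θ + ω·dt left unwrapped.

(-3.0323, 6.2380, -2.0236)

θ' = -0.5236 + -1.5·1.0 = -2.0236
R = v/ω = -2.0/-1.5 = 1.3333
x' = -2.5 + 1.3333·(sin -2.0236 − sin -0.5236) = -3.0323
y' = 4.5 − 1.3333·(cos -2.0236 − cos -0.5236) = 6.2380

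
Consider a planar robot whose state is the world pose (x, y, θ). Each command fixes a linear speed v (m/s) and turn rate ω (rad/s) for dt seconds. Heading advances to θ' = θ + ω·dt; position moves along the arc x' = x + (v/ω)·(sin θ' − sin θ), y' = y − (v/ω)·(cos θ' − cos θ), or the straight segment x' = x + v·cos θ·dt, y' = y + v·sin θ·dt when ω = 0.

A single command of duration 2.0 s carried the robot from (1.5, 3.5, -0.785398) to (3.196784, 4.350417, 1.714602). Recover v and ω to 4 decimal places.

v = 1.2500, ω = 1.2500

Δθ = 1.714602 − -0.785398 = 2.500000
ω = Δθ/dt = 2.500000/2.0 = 1.2500
R = Δx/(sin θ' − sin θ) = 1.0000
v = R·ω = 1.0000·1.2500 = 1.2500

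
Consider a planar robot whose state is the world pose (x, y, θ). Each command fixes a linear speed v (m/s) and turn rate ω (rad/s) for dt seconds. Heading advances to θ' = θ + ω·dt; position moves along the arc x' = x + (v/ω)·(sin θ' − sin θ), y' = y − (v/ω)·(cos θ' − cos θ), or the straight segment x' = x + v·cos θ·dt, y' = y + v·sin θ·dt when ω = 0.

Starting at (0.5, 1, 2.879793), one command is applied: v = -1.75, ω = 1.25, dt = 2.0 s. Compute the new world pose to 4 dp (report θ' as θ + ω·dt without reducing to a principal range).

θ' = 2.8798 + 1.25·2.0 = 5.3798
R = v/ω = -1.75/1.25 = -1.4000
x' = 0.5 + -1.4000·(sin 5.3798 − sin 2.8798) = 1.9620
y' = 1 − -1.4000·(cos 5.3798 − cos 2.8798) = 3.2188

(1.9620, 3.2188, 5.3798)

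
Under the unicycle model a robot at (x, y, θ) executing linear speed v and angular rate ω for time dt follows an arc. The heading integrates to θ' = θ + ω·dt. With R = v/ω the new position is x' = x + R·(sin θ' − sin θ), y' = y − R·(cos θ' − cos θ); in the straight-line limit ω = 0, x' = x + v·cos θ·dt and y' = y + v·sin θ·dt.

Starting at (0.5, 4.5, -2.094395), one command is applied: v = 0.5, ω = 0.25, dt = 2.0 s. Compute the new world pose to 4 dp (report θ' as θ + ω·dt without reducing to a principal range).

(0.2326, 3.5472, -1.5944)

θ' = -2.0944 + 0.25·2.0 = -1.5944
R = v/ω = 0.5/0.25 = 2.0000
x' = 0.5 + 2.0000·(sin -1.5944 − sin -2.0944) = 0.2326
y' = 4.5 − 2.0000·(cos -1.5944 − cos -2.0944) = 3.5472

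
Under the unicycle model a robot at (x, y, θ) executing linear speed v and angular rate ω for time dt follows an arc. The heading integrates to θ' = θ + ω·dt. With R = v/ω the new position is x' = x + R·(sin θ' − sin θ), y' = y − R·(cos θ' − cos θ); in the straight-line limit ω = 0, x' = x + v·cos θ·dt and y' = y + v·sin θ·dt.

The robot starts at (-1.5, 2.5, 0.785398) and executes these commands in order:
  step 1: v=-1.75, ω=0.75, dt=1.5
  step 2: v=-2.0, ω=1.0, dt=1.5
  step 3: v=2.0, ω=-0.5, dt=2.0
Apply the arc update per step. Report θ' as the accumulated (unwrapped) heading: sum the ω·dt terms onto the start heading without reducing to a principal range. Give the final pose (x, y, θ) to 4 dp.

step 1: θ'=1.9104 (R=-2.3333) → pose (-2.0502, 0.0728, 1.9104)
step 2: θ'=3.4104 (R=-2.0000) → pose (0.3668, -1.1891, 3.4104)
step 3: θ'=2.4104 (R=-4.0000) → pose (-3.3666, -0.3103, 2.4104)

(-3.3666, -0.3103, 2.4104)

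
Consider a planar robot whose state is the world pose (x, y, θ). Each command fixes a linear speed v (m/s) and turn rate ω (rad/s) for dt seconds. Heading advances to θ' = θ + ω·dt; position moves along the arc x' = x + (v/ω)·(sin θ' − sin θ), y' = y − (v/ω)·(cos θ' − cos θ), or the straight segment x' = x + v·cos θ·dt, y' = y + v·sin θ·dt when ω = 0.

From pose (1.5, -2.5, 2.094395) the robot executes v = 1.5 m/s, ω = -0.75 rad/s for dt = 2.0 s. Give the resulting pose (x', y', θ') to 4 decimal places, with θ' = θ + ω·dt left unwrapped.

θ' = 2.0944 + -0.75·2.0 = 0.5944
R = v/ω = 1.5/-0.75 = -2.0000
x' = 1.5 + -2.0000·(sin 0.5944 − sin 2.0944) = 2.1120
y' = -2.5 − -2.0000·(cos 0.5944 − cos 2.0944) = 0.1570

(2.1120, 0.1570, 0.5944)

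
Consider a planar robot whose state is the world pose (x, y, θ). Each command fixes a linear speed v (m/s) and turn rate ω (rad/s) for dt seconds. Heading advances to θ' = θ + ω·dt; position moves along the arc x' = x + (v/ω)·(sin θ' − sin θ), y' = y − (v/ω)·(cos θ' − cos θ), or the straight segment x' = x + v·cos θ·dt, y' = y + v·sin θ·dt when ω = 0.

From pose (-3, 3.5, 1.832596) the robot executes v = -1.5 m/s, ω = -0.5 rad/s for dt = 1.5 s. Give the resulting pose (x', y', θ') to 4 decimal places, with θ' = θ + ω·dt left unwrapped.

(-3.2482, 1.3164, 1.0826)

θ' = 1.8326 + -0.5·1.5 = 1.0826
R = v/ω = -1.5/-0.5 = 3.0000
x' = -3 + 3.0000·(sin 1.0826 − sin 1.8326) = -3.2482
y' = 3.5 − 3.0000·(cos 1.0826 − cos 1.8326) = 1.3164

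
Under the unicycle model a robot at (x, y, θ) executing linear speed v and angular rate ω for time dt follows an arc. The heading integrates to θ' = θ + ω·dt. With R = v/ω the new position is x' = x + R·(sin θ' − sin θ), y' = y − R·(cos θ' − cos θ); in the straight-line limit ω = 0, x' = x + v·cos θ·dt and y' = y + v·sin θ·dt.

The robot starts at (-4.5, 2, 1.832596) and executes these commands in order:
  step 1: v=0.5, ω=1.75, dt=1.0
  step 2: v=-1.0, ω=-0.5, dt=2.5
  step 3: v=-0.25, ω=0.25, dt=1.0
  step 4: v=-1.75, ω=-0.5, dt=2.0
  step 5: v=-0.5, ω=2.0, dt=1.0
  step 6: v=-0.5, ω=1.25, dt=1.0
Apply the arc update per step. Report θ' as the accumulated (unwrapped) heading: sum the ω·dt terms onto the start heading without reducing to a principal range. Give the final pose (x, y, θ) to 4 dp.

step 1: θ'=3.5826 (R=0.2857) → pose (-4.8979, 2.1844, 3.5826)
step 2: θ'=2.3326 (R=2.0000) → pose (-2.5971, 1.7562, 2.3326)
step 3: θ'=2.5826 (R=-1.0000) → pose (-2.4038, 1.5987, 2.5826)
step 4: θ'=1.5826 (R=3.5000) → pose (-0.7602, -1.3273, 1.5826)
step 5: θ'=3.5826 (R=-0.2500) → pose (-0.4035, -1.5504, 3.5826)
step 6: θ'=4.8326 (R=-0.4000) → pose (-0.1771, -1.1407, 4.8326)

(-0.1771, -1.1407, 4.8326)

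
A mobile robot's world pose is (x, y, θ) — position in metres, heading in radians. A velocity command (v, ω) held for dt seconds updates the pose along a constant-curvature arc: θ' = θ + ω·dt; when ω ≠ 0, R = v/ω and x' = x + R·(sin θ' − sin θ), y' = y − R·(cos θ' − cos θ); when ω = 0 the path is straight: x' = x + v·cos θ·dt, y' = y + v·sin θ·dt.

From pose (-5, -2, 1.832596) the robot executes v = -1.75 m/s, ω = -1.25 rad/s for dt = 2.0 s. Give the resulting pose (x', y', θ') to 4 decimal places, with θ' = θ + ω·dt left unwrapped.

(-7.2188, -3.4620, -0.6674)

θ' = 1.8326 + -1.25·2.0 = -0.6674
R = v/ω = -1.75/-1.25 = 1.4000
x' = -5 + 1.4000·(sin -0.6674 − sin 1.8326) = -7.2188
y' = -2 − 1.4000·(cos -0.6674 − cos 1.8326) = -3.4620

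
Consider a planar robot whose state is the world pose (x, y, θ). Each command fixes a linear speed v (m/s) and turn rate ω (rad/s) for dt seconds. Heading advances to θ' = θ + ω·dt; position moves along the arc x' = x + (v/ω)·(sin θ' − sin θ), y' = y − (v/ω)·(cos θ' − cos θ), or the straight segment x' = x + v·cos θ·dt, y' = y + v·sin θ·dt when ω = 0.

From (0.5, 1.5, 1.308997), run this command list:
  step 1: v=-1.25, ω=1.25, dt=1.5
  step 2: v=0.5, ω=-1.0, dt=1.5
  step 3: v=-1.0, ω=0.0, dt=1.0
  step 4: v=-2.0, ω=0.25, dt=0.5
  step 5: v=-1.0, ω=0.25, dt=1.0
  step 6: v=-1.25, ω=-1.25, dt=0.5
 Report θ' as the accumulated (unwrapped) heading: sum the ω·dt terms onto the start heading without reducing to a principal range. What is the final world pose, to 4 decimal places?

(1.7398, -2.8302, 1.4340)

step 1: θ'=3.1840 (R=-1.0000) → pose (1.5083, 0.2421, 3.1840)
step 2: θ'=1.6840 (R=-0.5000) → pose (0.9903, 0.6852, 1.6840)
step 3: θ'=1.6840 (straight) → pose (1.1033, -0.3084, 1.6840)
step 4: θ'=1.8090 (R=-8.0000) → pose (1.2780, -1.2924, 1.8090)
step 5: θ'=2.0590 (R=-4.0000) → pose (1.6323, -2.2247, 2.0590)
step 6: θ'=1.4340 (R=1.0000) → pose (1.7398, -2.8302, 1.4340)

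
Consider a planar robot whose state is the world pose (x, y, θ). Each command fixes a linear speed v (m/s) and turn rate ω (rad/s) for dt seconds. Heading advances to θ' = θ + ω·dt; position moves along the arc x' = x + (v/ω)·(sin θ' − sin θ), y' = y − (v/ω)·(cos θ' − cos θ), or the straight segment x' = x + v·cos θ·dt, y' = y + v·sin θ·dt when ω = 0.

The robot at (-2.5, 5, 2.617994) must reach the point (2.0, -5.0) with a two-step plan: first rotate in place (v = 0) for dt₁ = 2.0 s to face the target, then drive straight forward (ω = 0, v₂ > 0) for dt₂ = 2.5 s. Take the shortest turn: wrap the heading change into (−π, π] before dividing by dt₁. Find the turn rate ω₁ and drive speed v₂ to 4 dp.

ω₁ = 1.2586, v₂ = 4.3863

heading to target = atan2(-5−5, 2−-2.5) = -1.1479
Δθ = wrap(-1.1479 − 2.6180) = 2.5172; ω₁ = Δθ/dt₁ = 1.2586
distance = √((2−-2.5)² + (-5−5)²) = 10.9659; v₂ = distance/dt₂ = 4.3863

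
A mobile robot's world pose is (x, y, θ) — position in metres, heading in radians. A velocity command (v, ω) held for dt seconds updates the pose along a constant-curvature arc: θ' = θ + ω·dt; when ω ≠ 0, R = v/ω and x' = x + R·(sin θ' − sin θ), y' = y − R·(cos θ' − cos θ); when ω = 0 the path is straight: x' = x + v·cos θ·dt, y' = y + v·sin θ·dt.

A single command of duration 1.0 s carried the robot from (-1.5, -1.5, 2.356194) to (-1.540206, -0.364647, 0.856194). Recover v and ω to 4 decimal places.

v = 1.2500, ω = -1.5000

Δθ = 0.856194 − 2.356194 = -1.500000
ω = Δθ/dt = -1.500000/1.0 = -1.5000
R = −Δy/(cos θ' − cos θ) = -0.8333
v = R·ω = -0.8333·-1.5000 = 1.2500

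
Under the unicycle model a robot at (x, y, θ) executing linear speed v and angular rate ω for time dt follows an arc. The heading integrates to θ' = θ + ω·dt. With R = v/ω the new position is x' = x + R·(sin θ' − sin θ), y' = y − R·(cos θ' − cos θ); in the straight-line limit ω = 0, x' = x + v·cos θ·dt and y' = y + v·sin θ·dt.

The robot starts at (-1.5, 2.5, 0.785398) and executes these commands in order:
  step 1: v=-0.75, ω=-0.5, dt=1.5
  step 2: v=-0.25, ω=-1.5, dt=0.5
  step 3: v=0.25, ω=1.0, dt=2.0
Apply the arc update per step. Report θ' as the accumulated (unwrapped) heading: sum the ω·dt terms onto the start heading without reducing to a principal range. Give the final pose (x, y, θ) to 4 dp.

(-2.2190, 2.2207, 1.2854)

step 1: θ'=0.0354 (R=1.5000) → pose (-2.5076, 2.0616, 0.0354)
step 2: θ'=-0.7146 (R=0.1667) → pose (-2.6227, 2.1023, -0.7146)
step 3: θ'=1.2854 (R=0.2500) → pose (-2.2190, 2.2207, 1.2854)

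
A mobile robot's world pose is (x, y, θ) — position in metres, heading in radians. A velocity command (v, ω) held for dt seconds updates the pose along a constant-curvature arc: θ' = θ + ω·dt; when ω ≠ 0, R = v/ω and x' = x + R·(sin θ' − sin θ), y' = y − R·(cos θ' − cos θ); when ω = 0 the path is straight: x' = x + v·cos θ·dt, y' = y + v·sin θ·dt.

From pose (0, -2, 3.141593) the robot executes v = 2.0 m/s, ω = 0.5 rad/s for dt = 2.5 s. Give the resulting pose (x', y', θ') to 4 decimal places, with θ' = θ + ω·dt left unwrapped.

(-3.7959, -4.7387, 4.3916)

θ' = 3.1416 + 0.5·2.5 = 4.3916
R = v/ω = 2.0/0.5 = 4.0000
x' = 0 + 4.0000·(sin 4.3916 − sin 3.1416) = -3.7959
y' = -2 − 4.0000·(cos 4.3916 − cos 3.1416) = -4.7387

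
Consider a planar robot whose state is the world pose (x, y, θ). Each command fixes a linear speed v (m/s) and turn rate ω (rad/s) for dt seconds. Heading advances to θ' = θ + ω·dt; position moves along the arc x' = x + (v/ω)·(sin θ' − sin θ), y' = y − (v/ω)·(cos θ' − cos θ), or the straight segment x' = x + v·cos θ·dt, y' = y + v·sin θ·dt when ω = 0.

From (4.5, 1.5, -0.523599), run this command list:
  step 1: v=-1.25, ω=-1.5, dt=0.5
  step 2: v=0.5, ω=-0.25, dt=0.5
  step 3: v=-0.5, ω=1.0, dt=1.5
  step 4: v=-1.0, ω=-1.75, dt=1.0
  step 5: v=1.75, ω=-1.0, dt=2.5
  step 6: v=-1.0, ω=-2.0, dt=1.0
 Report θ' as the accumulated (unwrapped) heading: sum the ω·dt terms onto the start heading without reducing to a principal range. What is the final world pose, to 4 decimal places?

(-0.5722, 1.1975, -6.1486)

step 1: θ'=-1.2736 (R=0.8333) → pose (4.1199, 1.9777, -1.2736)
step 2: θ'=-1.3986 (R=-2.0000) → pose (4.1780, 1.7347, -1.3986)
step 3: θ'=0.1014 (R=-0.5000) → pose (3.6347, 2.1464, 0.1014)
step 4: θ'=-1.6486 (R=0.5714) → pose (3.0072, 2.7593, -1.6486)
step 5: θ'=-4.1486 (R=-1.7500) → pose (-0.2167, 1.9602, -4.1486)
step 6: θ'=-6.1486 (R=0.5000) → pose (-0.5722, 1.1975, -6.1486)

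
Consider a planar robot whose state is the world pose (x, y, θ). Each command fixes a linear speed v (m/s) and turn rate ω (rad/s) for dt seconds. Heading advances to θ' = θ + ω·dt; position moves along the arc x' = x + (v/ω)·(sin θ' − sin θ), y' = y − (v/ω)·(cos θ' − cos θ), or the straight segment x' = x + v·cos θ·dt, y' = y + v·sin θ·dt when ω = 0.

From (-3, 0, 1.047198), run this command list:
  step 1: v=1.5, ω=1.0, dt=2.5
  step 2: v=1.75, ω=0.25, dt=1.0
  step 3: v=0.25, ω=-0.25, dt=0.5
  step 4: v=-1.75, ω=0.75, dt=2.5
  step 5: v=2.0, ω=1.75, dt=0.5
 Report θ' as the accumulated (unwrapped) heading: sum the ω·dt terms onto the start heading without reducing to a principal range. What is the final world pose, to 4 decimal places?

(-5.1887, 4.6323, 6.4222)

step 1: θ'=3.5472 (R=1.5000) → pose (-4.8909, 2.1283, 3.5472)
step 2: θ'=3.7972 (R=7.0000) → pose (-6.3963, 1.2450, 3.7972)
step 3: θ'=3.6722 (R=-1.0000) → pose (-6.4999, 1.1752, 3.6722)
step 4: θ'=5.5472 (R=-2.3333) → pose (-6.1143, 4.9171, 5.5472)
step 5: θ'=6.4222 (R=1.1429) → pose (-5.1887, 4.6323, 6.4222)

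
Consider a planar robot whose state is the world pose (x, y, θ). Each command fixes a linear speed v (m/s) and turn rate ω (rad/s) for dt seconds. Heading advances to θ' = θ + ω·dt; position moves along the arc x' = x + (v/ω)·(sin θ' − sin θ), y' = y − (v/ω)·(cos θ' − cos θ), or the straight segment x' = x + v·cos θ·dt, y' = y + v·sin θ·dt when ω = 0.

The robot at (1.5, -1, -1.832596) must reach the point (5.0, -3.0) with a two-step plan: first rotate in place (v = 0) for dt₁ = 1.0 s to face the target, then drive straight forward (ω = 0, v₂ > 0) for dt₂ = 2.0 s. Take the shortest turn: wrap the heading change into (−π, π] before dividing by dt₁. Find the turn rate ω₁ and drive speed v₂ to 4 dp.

ω₁ = 1.3134, v₂ = 2.0156

heading to target = atan2(-3−-1, 5−1.5) = -0.5191
Δθ = wrap(-0.5191 − -1.8326) = 1.3134; ω₁ = Δθ/dt₁ = 1.3134
distance = √((5−1.5)² + (-3−-1)²) = 4.0311; v₂ = distance/dt₂ = 2.0156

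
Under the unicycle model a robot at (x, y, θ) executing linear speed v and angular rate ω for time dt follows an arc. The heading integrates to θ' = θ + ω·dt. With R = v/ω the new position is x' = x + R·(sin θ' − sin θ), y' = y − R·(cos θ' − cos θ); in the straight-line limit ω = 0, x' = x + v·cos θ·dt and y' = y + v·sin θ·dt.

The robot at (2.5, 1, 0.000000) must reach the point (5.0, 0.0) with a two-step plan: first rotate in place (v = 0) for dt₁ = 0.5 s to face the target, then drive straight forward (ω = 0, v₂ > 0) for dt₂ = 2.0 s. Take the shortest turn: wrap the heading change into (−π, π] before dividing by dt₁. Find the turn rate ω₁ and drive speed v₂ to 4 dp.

heading to target = atan2(0−1, 5−2.5) = -0.3805
Δθ = wrap(-0.3805 − 0.0000) = -0.3805; ω₁ = Δθ/dt₁ = -0.7610
distance = √((5−2.5)² + (0−1)²) = 2.6926; v₂ = distance/dt₂ = 1.3463

ω₁ = -0.7610, v₂ = 1.3463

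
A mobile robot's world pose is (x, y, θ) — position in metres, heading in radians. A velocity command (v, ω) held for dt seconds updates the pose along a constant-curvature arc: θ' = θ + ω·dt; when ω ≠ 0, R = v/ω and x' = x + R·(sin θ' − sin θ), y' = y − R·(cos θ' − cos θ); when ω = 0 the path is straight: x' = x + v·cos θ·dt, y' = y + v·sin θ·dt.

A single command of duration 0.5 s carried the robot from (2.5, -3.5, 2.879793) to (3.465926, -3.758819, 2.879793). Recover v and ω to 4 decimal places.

v = -2.0000, ω = 0.0000

Δθ = 2.879793 − 2.879793 = 0.000000
ω = Δθ/dt = 0.000000/0.5 = 0.0000
ω = 0 → v = (Δx·cos θ + Δy·sin θ)/dt = -2.0000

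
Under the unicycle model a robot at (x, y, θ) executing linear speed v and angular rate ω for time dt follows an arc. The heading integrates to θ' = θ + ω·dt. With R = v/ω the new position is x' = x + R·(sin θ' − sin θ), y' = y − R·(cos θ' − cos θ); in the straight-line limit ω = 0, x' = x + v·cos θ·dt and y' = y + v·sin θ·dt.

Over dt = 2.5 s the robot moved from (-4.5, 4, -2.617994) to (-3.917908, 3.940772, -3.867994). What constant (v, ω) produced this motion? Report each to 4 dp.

Δθ = -3.867994 − -2.617994 = -1.250000
ω = Δθ/dt = -1.250000/2.5 = -0.5000
R = Δx/(sin θ' − sin θ) = 0.5000
v = R·ω = 0.5000·-0.5000 = -0.2500

v = -0.2500, ω = -0.5000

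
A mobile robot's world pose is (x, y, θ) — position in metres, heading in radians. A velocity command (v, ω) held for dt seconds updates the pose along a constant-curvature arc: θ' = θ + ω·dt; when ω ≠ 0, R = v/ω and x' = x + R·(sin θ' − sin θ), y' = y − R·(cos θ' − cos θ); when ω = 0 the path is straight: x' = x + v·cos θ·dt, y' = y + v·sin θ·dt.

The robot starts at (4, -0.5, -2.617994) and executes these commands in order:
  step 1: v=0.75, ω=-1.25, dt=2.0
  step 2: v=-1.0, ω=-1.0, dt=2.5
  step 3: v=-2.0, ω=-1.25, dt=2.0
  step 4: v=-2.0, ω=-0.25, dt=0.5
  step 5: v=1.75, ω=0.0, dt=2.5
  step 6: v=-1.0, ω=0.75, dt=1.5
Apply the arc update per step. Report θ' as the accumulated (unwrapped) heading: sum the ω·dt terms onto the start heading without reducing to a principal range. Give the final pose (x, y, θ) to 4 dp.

(2.9484, 4.1703, -9.1180)

step 1: θ'=-5.1180 (R=-0.6000) → pose (3.1487, 0.2564, -5.1180)
step 2: θ'=-7.6180 (R=1.0000) → pose (1.2575, 0.4171, -7.6180)
step 3: θ'=-10.1180 (R=1.6000) → pose (3.8356, 2.0219, -10.1180)
step 4: θ'=-10.2430 (R=8.0000) → pose (4.5629, 1.3366, -10.2430)
step 5: θ'=-10.2430 (straight) → pose (1.5725, 4.5300, -10.2430)
step 6: θ'=-9.1180 (R=-1.3333) → pose (2.9484, 4.1703, -9.1180)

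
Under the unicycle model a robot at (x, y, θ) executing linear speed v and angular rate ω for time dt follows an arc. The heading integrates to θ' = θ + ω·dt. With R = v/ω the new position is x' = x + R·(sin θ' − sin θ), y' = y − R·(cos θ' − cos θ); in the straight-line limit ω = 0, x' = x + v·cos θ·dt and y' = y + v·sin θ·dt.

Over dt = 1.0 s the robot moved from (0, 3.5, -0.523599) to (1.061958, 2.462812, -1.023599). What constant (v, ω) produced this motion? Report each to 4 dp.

v = 1.5000, ω = -0.5000

Δθ = -1.023599 − -0.523599 = -0.500000
ω = Δθ/dt = -0.500000/1.0 = -0.5000
R = Δx/(sin θ' − sin θ) = -3.0000
v = R·ω = -3.0000·-0.5000 = 1.5000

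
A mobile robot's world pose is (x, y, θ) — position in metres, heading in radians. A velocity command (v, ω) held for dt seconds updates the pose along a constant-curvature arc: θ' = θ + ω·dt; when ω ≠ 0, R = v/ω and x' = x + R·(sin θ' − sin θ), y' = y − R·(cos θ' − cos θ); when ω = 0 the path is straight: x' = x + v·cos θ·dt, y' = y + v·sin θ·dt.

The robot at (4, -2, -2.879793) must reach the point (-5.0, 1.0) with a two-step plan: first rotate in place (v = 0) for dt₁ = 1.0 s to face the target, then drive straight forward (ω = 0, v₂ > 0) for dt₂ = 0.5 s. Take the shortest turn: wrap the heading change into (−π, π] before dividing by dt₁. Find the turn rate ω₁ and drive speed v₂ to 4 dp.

ω₁ = -0.5836, v₂ = 18.9737

heading to target = atan2(1−-2, -5−4) = 2.8198
Δθ = wrap(2.8198 − -2.8798) = -0.5836; ω₁ = Δθ/dt₁ = -0.5836
distance = √((-5−4)² + (1−-2)²) = 9.4868; v₂ = distance/dt₂ = 18.9737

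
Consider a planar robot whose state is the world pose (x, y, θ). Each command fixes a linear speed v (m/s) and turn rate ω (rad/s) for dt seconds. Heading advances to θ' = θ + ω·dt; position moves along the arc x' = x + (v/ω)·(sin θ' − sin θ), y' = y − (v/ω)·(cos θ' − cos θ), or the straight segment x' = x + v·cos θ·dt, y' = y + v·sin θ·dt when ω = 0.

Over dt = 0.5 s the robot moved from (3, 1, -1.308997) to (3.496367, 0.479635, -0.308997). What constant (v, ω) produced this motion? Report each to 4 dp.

v = 1.5000, ω = 2.0000

Δθ = -0.308997 − -1.308997 = 1.000000
ω = Δθ/dt = 1.000000/0.5 = 2.0000
R = −Δy/(cos θ' − cos θ) = 0.7500
v = R·ω = 0.7500·2.0000 = 1.5000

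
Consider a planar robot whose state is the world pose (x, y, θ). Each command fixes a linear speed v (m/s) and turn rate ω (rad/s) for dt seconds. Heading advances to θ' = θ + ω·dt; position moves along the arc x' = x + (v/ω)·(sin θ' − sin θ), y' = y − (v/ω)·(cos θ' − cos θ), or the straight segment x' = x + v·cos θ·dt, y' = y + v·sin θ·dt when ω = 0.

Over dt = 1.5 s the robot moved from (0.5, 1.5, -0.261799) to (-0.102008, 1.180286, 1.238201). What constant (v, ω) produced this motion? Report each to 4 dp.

v = -0.5000, ω = 1.0000

Δθ = 1.238201 − -0.261799 = 1.500000
ω = Δθ/dt = 1.500000/1.5 = 1.0000
R = Δx/(sin θ' − sin θ) = -0.5000
v = R·ω = -0.5000·1.0000 = -0.5000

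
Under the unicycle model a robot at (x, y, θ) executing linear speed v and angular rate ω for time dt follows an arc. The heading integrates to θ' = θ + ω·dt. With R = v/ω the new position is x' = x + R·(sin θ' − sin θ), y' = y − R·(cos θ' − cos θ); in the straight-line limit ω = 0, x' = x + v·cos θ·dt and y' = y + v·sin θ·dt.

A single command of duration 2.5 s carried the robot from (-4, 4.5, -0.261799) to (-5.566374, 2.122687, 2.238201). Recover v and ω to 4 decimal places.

v = -1.5000, ω = 1.0000

Δθ = 2.238201 − -0.261799 = 2.500000
ω = Δθ/dt = 2.500000/2.5 = 1.0000
R = −Δy/(cos θ' − cos θ) = -1.5000
v = R·ω = -1.5000·1.0000 = -1.5000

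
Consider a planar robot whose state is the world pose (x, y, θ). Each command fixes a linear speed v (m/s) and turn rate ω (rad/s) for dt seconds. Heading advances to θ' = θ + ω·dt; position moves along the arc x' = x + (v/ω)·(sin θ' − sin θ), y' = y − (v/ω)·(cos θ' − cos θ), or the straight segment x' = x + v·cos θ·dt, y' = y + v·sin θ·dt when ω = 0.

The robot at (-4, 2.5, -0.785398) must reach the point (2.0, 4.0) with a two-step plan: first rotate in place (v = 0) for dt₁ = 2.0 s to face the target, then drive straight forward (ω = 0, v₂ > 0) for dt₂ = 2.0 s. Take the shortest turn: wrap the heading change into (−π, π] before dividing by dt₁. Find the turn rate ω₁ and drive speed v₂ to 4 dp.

heading to target = atan2(4−2.5, 2−-4) = 0.2450
Δθ = wrap(0.2450 − -0.7854) = 1.0304; ω₁ = Δθ/dt₁ = 0.5152
distance = √((2−-4)² + (4−2.5)²) = 6.1847; v₂ = distance/dt₂ = 3.0923

ω₁ = 0.5152, v₂ = 3.0923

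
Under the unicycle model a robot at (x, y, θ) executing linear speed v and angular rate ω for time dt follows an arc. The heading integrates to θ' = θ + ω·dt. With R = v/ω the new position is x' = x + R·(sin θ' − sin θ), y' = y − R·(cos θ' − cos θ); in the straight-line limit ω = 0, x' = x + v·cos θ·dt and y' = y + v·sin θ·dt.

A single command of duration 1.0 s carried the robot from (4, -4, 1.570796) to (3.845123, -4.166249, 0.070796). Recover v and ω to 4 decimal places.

Δθ = 0.070796 − 1.570796 = -1.500000
ω = Δθ/dt = -1.500000/1.0 = -1.5000
R = −Δy/(cos θ' − cos θ) = 0.1667
v = R·ω = 0.1667·-1.5000 = -0.2500

v = -0.2500, ω = -1.5000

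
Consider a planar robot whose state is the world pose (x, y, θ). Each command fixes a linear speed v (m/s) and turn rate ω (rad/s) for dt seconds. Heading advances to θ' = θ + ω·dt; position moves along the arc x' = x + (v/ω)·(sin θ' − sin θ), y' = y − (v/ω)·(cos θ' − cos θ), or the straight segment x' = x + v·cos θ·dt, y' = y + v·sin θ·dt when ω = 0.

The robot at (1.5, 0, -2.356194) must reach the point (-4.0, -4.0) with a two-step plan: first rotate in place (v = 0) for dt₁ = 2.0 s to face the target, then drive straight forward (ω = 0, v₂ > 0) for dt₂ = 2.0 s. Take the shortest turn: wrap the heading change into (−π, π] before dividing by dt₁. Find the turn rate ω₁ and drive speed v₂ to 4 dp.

ω₁ = -0.0783, v₂ = 3.4004

heading to target = atan2(-4−0, -4−1.5) = -2.5128
Δθ = wrap(-2.5128 − -2.3562) = -0.1566; ω₁ = Δθ/dt₁ = -0.0783
distance = √((-4−1.5)² + (-4−0)²) = 6.8007; v₂ = distance/dt₂ = 3.4004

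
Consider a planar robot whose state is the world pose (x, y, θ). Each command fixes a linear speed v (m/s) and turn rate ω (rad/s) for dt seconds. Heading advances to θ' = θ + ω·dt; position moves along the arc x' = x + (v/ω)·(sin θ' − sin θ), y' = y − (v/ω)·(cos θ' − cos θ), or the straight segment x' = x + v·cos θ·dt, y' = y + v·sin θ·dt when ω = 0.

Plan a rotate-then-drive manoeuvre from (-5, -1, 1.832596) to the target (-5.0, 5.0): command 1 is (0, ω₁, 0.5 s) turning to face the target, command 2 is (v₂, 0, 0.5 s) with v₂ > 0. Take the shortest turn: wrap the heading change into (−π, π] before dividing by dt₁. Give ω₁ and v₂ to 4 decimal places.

ω₁ = -0.5236, v₂ = 12.0000

heading to target = atan2(5−-1, -5−-5) = 1.5708
Δθ = wrap(1.5708 − 1.8326) = -0.2618; ω₁ = Δθ/dt₁ = -0.5236
distance = √((-5−-5)² + (5−-1)²) = 6.0000; v₂ = distance/dt₂ = 12.0000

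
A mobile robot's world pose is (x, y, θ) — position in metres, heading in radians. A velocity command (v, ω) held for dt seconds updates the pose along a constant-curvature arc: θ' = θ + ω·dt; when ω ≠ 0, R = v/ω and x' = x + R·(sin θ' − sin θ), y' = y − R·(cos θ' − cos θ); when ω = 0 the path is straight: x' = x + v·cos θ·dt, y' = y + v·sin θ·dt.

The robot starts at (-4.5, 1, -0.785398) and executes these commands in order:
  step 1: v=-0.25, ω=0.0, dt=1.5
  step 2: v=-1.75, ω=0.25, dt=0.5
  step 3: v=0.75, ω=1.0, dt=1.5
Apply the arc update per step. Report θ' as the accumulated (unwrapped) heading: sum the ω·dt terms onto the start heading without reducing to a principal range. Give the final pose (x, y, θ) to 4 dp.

step 1: θ'=-0.7854 (straight) → pose (-4.7652, 1.2652, -0.7854)
step 2: θ'=-0.6604 (R=-7.0000) → pose (-5.4209, 1.8437, -0.6604)
step 3: θ'=0.8396 (R=0.7500) → pose (-4.4025, 1.9351, 0.8396)

(-4.4025, 1.9351, 0.8396)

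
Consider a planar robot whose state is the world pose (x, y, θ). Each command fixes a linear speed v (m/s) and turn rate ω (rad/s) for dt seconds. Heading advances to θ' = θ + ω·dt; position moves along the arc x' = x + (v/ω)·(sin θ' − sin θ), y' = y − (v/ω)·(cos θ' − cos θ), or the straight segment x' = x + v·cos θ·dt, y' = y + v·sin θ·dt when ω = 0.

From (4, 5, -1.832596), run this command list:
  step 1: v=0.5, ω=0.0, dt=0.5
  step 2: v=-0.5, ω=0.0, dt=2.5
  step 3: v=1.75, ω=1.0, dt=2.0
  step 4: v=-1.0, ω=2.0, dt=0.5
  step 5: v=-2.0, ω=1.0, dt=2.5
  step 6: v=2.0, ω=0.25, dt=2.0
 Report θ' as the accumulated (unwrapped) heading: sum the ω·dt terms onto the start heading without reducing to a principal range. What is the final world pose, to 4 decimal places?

step 1: θ'=-1.8326 (straight) → pose (3.9353, 4.7585, -1.8326)
step 2: θ'=-1.8326 (straight) → pose (4.2588, 5.9659, -1.8326)
step 3: θ'=0.1674 (R=1.7500) → pose (6.2408, 3.7875, 0.1674)
step 4: θ'=1.1674 (R=-0.5000) → pose (5.8642, 3.4907, 1.1674)
step 5: θ'=3.6674 (R=-2.0000) → pose (8.7075, 0.9758, 3.6674)
step 6: θ'=4.1674 (R=8.0000) → pose (5.8818, -1.7963, 4.1674)

(5.8818, -1.7963, 4.1674)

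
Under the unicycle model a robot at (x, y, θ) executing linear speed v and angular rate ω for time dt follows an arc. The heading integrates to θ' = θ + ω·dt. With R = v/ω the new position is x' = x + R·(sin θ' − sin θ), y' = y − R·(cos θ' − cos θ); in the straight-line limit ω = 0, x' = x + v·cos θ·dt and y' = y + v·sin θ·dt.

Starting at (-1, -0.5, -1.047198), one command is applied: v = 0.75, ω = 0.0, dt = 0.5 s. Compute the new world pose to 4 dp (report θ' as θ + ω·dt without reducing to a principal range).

(-0.8125, -0.8248, -1.0472)

θ' = -1.0472 + 0.0·0.5 = -1.0472
ω = 0 → straight: x' = -1 + 0.75·cos(-1.0472)·0.5 = -0.8125
y' = -0.5 + 0.75·sin(-1.0472)·0.5 = -0.8248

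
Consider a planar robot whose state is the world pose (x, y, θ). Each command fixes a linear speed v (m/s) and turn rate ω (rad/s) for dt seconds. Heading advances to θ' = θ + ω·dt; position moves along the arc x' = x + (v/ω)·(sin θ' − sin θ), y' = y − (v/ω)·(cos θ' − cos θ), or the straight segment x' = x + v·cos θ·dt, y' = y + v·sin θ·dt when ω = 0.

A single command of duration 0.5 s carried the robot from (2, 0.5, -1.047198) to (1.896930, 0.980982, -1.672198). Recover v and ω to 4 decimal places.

Δθ = -1.672198 − -1.047198 = -0.625000
ω = Δθ/dt = -0.625000/0.5 = -1.2500
R = −Δy/(cos θ' − cos θ) = 0.8000
v = R·ω = 0.8000·-1.2500 = -1.0000

v = -1.0000, ω = -1.2500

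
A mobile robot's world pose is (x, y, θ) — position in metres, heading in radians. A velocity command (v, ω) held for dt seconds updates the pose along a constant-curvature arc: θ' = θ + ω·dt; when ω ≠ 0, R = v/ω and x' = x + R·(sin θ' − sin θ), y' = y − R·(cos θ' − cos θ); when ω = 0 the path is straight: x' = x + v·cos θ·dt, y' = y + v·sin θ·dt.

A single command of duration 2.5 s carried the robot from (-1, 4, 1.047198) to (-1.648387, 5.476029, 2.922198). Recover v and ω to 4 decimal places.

v = 0.7500, ω = 0.7500

Δθ = 2.922198 − 1.047198 = 1.875000
ω = Δθ/dt = 1.875000/2.5 = 0.7500
R = −Δy/(cos θ' − cos θ) = 1.0000
v = R·ω = 1.0000·0.7500 = 0.7500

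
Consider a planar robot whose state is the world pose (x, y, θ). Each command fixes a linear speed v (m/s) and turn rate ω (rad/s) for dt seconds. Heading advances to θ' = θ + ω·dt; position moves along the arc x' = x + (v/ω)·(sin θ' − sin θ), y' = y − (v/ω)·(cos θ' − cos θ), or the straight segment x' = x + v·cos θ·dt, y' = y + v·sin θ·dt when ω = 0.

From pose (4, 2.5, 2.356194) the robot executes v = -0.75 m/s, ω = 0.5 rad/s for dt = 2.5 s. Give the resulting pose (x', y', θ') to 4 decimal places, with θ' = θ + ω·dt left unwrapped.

θ' = 2.3562 + 0.5·2.5 = 3.6062
R = v/ω = -0.75/0.5 = -1.5000
x' = 4 + -1.5000·(sin 3.6062 − sin 2.3562) = 5.7328
y' = 2.5 − -1.5000·(cos 3.6062 − cos 2.3562) = 2.2197

(5.7328, 2.2197, 3.6062)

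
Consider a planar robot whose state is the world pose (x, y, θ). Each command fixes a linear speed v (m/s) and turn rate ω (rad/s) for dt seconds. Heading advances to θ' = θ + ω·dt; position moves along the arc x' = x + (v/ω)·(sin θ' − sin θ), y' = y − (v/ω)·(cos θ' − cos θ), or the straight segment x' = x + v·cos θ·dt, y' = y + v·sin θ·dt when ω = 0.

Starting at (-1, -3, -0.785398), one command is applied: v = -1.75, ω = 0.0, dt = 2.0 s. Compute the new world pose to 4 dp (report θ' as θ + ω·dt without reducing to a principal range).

(-3.4749, -0.5251, -0.7854)

θ' = -0.7854 + 0.0·2.0 = -0.7854
ω = 0 → straight: x' = -1 + -1.75·cos(-0.7854)·2.0 = -3.4749
y' = -3 + -1.75·sin(-0.7854)·2.0 = -0.5251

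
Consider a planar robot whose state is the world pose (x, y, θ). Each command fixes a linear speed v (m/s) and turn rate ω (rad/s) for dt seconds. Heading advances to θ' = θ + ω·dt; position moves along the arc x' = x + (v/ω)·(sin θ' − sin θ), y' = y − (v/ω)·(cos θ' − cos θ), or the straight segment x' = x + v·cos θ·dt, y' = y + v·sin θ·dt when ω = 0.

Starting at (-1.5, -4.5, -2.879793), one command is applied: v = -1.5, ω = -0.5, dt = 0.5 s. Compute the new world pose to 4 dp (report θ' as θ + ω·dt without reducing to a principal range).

θ' = -2.8798 + -0.5·0.5 = -3.1298
R = v/ω = -1.5/-0.5 = 3.0000
x' = -1.5 + 3.0000·(sin -3.1298 − sin -2.8798) = -0.7589
y' = -4.5 − 3.0000·(cos -3.1298 − cos -2.8798) = -4.3980

(-0.7589, -4.3980, -3.1298)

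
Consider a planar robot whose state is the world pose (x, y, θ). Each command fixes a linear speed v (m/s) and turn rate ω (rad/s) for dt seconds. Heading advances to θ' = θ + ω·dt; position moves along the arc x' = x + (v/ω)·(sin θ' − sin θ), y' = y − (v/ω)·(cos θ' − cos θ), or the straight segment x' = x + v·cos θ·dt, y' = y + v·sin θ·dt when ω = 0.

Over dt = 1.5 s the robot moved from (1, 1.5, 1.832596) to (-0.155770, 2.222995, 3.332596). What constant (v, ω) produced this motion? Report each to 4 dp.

Δθ = 3.332596 − 1.832596 = 1.500000
ω = Δθ/dt = 1.500000/1.5 = 1.0000
R = Δx/(sin θ' − sin θ) = 1.0000
v = R·ω = 1.0000·1.0000 = 1.0000

v = 1.0000, ω = 1.0000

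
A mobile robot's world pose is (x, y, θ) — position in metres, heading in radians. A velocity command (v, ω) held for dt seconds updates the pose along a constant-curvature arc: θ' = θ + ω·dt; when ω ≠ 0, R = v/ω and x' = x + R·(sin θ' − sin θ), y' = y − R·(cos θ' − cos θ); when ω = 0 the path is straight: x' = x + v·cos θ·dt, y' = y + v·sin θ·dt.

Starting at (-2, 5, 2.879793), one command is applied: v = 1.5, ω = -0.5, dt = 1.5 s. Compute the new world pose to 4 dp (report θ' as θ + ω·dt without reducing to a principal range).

(-3.7669, 6.3068, 2.1298)

θ' = 2.8798 + -0.5·1.5 = 2.1298
R = v/ω = 1.5/-0.5 = -3.0000
x' = -2 + -3.0000·(sin 2.1298 − sin 2.8798) = -3.7669
y' = 5 − -3.0000·(cos 2.1298 − cos 2.8798) = 6.3068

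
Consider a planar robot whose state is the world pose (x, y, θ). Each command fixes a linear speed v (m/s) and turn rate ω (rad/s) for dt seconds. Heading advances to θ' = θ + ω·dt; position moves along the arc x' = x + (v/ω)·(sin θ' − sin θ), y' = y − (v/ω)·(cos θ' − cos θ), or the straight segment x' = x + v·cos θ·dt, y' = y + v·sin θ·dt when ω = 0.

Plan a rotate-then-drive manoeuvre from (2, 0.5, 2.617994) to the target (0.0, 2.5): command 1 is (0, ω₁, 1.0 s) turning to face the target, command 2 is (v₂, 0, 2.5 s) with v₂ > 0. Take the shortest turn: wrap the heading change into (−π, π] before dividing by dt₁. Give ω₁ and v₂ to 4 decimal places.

ω₁ = -0.2618, v₂ = 1.1314

heading to target = atan2(2.5−0.5, 0−2) = 2.3562
Δθ = wrap(2.3562 − 2.6180) = -0.2618; ω₁ = Δθ/dt₁ = -0.2618
distance = √((0−2)² + (2.5−0.5)²) = 2.8284; v₂ = distance/dt₂ = 1.1314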